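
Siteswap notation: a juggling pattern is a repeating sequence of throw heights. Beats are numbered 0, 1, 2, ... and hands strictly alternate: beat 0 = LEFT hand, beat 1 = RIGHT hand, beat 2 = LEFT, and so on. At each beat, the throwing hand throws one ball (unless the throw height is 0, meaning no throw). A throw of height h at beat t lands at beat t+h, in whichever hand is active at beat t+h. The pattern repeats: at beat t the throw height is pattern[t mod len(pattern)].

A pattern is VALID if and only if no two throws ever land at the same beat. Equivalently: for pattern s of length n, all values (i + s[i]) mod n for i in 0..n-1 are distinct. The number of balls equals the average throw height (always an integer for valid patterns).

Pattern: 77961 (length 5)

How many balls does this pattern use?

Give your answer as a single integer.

Answer: 6

Derivation:
Pattern = [7, 7, 9, 6, 1], length n = 5
  position 0: throw height = 7, running sum = 7
  position 1: throw height = 7, running sum = 14
  position 2: throw height = 9, running sum = 23
  position 3: throw height = 6, running sum = 29
  position 4: throw height = 1, running sum = 30
Total sum = 30; balls = sum / n = 30 / 5 = 6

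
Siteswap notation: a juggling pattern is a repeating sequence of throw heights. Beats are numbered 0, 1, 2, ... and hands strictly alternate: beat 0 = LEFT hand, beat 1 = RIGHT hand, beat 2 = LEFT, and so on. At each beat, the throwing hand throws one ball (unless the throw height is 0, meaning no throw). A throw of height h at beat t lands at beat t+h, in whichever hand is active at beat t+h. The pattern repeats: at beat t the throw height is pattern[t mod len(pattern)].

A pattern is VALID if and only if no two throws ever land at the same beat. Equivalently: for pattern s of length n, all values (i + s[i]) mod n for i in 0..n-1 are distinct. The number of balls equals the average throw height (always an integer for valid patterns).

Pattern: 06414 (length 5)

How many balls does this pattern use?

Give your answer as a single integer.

Answer: 3

Derivation:
Pattern = [0, 6, 4, 1, 4], length n = 5
  position 0: throw height = 0, running sum = 0
  position 1: throw height = 6, running sum = 6
  position 2: throw height = 4, running sum = 10
  position 3: throw height = 1, running sum = 11
  position 4: throw height = 4, running sum = 15
Total sum = 15; balls = sum / n = 15 / 5 = 3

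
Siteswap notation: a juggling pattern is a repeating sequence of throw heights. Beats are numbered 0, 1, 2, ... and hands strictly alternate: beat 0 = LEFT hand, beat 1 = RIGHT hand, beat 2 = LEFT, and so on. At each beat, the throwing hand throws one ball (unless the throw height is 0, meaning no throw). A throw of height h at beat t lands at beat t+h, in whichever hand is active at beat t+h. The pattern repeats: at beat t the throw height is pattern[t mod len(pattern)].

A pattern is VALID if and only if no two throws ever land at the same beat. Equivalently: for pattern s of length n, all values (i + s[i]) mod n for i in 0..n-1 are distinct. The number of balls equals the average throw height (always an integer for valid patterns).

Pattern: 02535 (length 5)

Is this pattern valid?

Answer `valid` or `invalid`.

Answer: valid

Derivation:
i=0: (i + s[i]) mod n = (0 + 0) mod 5 = 0
i=1: (i + s[i]) mod n = (1 + 2) mod 5 = 3
i=2: (i + s[i]) mod n = (2 + 5) mod 5 = 2
i=3: (i + s[i]) mod n = (3 + 3) mod 5 = 1
i=4: (i + s[i]) mod n = (4 + 5) mod 5 = 4
Residues: [0, 3, 2, 1, 4], distinct: True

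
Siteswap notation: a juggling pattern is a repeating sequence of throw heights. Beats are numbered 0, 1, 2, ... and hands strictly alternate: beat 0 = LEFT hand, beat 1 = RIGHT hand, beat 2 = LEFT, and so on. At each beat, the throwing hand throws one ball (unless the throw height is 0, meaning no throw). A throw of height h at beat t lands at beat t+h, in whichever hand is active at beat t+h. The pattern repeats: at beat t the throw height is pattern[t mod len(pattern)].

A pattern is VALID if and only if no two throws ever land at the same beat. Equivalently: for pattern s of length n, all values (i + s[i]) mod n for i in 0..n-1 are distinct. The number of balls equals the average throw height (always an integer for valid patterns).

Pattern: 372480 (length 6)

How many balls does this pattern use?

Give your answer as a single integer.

Answer: 4

Derivation:
Pattern = [3, 7, 2, 4, 8, 0], length n = 6
  position 0: throw height = 3, running sum = 3
  position 1: throw height = 7, running sum = 10
  position 2: throw height = 2, running sum = 12
  position 3: throw height = 4, running sum = 16
  position 4: throw height = 8, running sum = 24
  position 5: throw height = 0, running sum = 24
Total sum = 24; balls = sum / n = 24 / 6 = 4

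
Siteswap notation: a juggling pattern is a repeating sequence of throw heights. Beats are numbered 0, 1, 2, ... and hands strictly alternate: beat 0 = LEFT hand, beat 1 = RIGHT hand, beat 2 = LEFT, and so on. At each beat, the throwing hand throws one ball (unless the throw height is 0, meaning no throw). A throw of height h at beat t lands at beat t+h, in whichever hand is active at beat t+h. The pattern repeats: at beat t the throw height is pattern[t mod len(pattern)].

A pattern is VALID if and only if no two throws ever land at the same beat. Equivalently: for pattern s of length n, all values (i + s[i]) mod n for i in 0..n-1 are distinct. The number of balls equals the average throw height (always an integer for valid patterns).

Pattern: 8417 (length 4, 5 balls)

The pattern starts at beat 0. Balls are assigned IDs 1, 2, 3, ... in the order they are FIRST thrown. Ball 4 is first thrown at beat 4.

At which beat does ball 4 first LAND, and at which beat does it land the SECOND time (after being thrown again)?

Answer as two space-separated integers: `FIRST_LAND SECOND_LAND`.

Answer: 12 20

Derivation:
Beat 0 (L): throw ball1 h=8 -> lands@8:L; in-air after throw: [b1@8:L]
Beat 1 (R): throw ball2 h=4 -> lands@5:R; in-air after throw: [b2@5:R b1@8:L]
Beat 2 (L): throw ball3 h=1 -> lands@3:R; in-air after throw: [b3@3:R b2@5:R b1@8:L]
Beat 3 (R): throw ball3 h=7 -> lands@10:L; in-air after throw: [b2@5:R b1@8:L b3@10:L]
Beat 4 (L): throw ball4 h=8 -> lands@12:L; in-air after throw: [b2@5:R b1@8:L b3@10:L b4@12:L]
Beat 5 (R): throw ball2 h=4 -> lands@9:R; in-air after throw: [b1@8:L b2@9:R b3@10:L b4@12:L]
Beat 6 (L): throw ball5 h=1 -> lands@7:R; in-air after throw: [b5@7:R b1@8:L b2@9:R b3@10:L b4@12:L]
Beat 7 (R): throw ball5 h=7 -> lands@14:L; in-air after throw: [b1@8:L b2@9:R b3@10:L b4@12:L b5@14:L]
Beat 8 (L): throw ball1 h=8 -> lands@16:L; in-air after throw: [b2@9:R b3@10:L b4@12:L b5@14:L b1@16:L]
Beat 9 (R): throw ball2 h=4 -> lands@13:R; in-air after throw: [b3@10:L b4@12:L b2@13:R b5@14:L b1@16:L]
Beat 10 (L): throw ball3 h=1 -> lands@11:R; in-air after throw: [b3@11:R b4@12:L b2@13:R b5@14:L b1@16:L]
Beat 11 (R): throw ball3 h=7 -> lands@18:L; in-air after throw: [b4@12:L b2@13:R b5@14:L b1@16:L b3@18:L]
Beat 12 (L): throw ball4 h=8 -> lands@20:L; in-air after throw: [b2@13:R b5@14:L b1@16:L b3@18:L b4@20:L]
Beat 13 (R): throw ball2 h=4 -> lands@17:R; in-air after throw: [b5@14:L b1@16:L b2@17:R b3@18:L b4@20:L]
Beat 14 (L): throw ball5 h=1 -> lands@15:R; in-air after throw: [b5@15:R b1@16:L b2@17:R b3@18:L b4@20:L]
Beat 15 (R): throw ball5 h=7 -> lands@22:L; in-air after throw: [b1@16:L b2@17:R b3@18:L b4@20:L b5@22:L]
Beat 16 (L): throw ball1 h=8 -> lands@24:L; in-air after throw: [b2@17:R b3@18:L b4@20:L b5@22:L b1@24:L]
Beat 17 (R): throw ball2 h=4 -> lands@21:R; in-air after throw: [b3@18:L b4@20:L b2@21:R b5@22:L b1@24:L]
Beat 18 (L): throw ball3 h=1 -> lands@19:R; in-air after throw: [b3@19:R b4@20:L b2@21:R b5@22:L b1@24:L]
Beat 19 (R): throw ball3 h=7 -> lands@26:L; in-air after throw: [b4@20:L b2@21:R b5@22:L b1@24:L b3@26:L]
Beat 20 (L): throw ball4 h=8 -> lands@28:L; in-air after throw: [b2@21:R b5@22:L b1@24:L b3@26:L b4@28:L]
Ball 4: thrown@4 h=8 -> first land @12; rethrown@12 h=8 -> second land @20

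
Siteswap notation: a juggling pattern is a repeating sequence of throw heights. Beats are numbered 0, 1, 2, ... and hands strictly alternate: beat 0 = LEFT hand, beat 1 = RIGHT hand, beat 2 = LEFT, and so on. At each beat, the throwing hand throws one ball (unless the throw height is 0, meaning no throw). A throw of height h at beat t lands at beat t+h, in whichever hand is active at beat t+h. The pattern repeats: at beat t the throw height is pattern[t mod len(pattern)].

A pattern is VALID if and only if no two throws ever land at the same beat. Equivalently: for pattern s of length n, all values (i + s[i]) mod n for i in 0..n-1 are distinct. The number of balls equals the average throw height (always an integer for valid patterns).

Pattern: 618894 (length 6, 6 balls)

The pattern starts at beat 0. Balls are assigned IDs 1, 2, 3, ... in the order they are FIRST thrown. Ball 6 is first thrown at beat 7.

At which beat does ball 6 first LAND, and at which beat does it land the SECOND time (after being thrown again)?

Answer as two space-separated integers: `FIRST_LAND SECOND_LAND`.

Beat 0 (L): throw ball1 h=6 -> lands@6:L; in-air after throw: [b1@6:L]
Beat 1 (R): throw ball2 h=1 -> lands@2:L; in-air after throw: [b2@2:L b1@6:L]
Beat 2 (L): throw ball2 h=8 -> lands@10:L; in-air after throw: [b1@6:L b2@10:L]
Beat 3 (R): throw ball3 h=8 -> lands@11:R; in-air after throw: [b1@6:L b2@10:L b3@11:R]
Beat 4 (L): throw ball4 h=9 -> lands@13:R; in-air after throw: [b1@6:L b2@10:L b3@11:R b4@13:R]
Beat 5 (R): throw ball5 h=4 -> lands@9:R; in-air after throw: [b1@6:L b5@9:R b2@10:L b3@11:R b4@13:R]
Beat 6 (L): throw ball1 h=6 -> lands@12:L; in-air after throw: [b5@9:R b2@10:L b3@11:R b1@12:L b4@13:R]
Beat 7 (R): throw ball6 h=1 -> lands@8:L; in-air after throw: [b6@8:L b5@9:R b2@10:L b3@11:R b1@12:L b4@13:R]
Beat 8 (L): throw ball6 h=8 -> lands@16:L; in-air after throw: [b5@9:R b2@10:L b3@11:R b1@12:L b4@13:R b6@16:L]
Beat 9 (R): throw ball5 h=8 -> lands@17:R; in-air after throw: [b2@10:L b3@11:R b1@12:L b4@13:R b6@16:L b5@17:R]
Beat 10 (L): throw ball2 h=9 -> lands@19:R; in-air after throw: [b3@11:R b1@12:L b4@13:R b6@16:L b5@17:R b2@19:R]
Beat 11 (R): throw ball3 h=4 -> lands@15:R; in-air after throw: [b1@12:L b4@13:R b3@15:R b6@16:L b5@17:R b2@19:R]
Beat 12 (L): throw ball1 h=6 -> lands@18:L; in-air after throw: [b4@13:R b3@15:R b6@16:L b5@17:R b1@18:L b2@19:R]
Beat 13 (R): throw ball4 h=1 -> lands@14:L; in-air after throw: [b4@14:L b3@15:R b6@16:L b5@17:R b1@18:L b2@19:R]
Beat 14 (L): throw ball4 h=8 -> lands@22:L; in-air after throw: [b3@15:R b6@16:L b5@17:R b1@18:L b2@19:R b4@22:L]
Beat 15 (R): throw ball3 h=8 -> lands@23:R; in-air after throw: [b6@16:L b5@17:R b1@18:L b2@19:R b4@22:L b3@23:R]
Ball 6: thrown@7 h=1 -> first land @8; rethrown@8 h=8 -> second land @16

Answer: 8 16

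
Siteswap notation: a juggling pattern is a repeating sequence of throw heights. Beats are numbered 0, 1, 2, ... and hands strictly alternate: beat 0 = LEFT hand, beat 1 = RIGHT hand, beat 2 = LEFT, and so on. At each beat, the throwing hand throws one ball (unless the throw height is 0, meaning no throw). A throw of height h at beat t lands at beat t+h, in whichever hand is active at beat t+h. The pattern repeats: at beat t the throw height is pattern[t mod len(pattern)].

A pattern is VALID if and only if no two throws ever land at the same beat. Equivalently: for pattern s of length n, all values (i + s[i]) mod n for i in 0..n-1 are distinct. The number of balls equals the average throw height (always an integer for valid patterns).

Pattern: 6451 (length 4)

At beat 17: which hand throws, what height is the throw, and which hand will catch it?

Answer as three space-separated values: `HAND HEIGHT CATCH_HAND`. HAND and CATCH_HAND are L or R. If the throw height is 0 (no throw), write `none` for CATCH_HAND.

Answer: R 4 R

Derivation:
Beat 17: 17 mod 2 = 1, so hand = R
Throw height = pattern[17 mod 4] = pattern[1] = 4
Lands at beat 17+4=21, 21 mod 2 = 1, so catch hand = R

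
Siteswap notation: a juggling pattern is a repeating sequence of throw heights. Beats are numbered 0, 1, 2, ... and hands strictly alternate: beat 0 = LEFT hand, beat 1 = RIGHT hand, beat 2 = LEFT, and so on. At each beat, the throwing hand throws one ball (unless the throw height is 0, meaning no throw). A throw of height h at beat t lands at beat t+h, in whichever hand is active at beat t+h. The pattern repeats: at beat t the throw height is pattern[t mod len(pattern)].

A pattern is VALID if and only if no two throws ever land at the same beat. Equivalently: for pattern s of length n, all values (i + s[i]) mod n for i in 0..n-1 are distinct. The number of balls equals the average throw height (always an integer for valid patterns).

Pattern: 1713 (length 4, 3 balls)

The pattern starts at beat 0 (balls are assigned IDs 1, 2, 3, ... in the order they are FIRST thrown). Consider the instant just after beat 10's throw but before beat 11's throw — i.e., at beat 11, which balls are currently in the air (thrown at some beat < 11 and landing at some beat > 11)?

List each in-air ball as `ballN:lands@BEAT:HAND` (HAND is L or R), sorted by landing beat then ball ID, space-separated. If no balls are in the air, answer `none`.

Answer: ball3:lands@12:L ball1:lands@16:L

Derivation:
Beat 0 (L): throw ball1 h=1 -> lands@1:R; in-air after throw: [b1@1:R]
Beat 1 (R): throw ball1 h=7 -> lands@8:L; in-air after throw: [b1@8:L]
Beat 2 (L): throw ball2 h=1 -> lands@3:R; in-air after throw: [b2@3:R b1@8:L]
Beat 3 (R): throw ball2 h=3 -> lands@6:L; in-air after throw: [b2@6:L b1@8:L]
Beat 4 (L): throw ball3 h=1 -> lands@5:R; in-air after throw: [b3@5:R b2@6:L b1@8:L]
Beat 5 (R): throw ball3 h=7 -> lands@12:L; in-air after throw: [b2@6:L b1@8:L b3@12:L]
Beat 6 (L): throw ball2 h=1 -> lands@7:R; in-air after throw: [b2@7:R b1@8:L b3@12:L]
Beat 7 (R): throw ball2 h=3 -> lands@10:L; in-air after throw: [b1@8:L b2@10:L b3@12:L]
Beat 8 (L): throw ball1 h=1 -> lands@9:R; in-air after throw: [b1@9:R b2@10:L b3@12:L]
Beat 9 (R): throw ball1 h=7 -> lands@16:L; in-air after throw: [b2@10:L b3@12:L b1@16:L]
Beat 10 (L): throw ball2 h=1 -> lands@11:R; in-air after throw: [b2@11:R b3@12:L b1@16:L]
Beat 11 (R): throw ball2 h=3 -> lands@14:L; in-air after throw: [b3@12:L b2@14:L b1@16:L]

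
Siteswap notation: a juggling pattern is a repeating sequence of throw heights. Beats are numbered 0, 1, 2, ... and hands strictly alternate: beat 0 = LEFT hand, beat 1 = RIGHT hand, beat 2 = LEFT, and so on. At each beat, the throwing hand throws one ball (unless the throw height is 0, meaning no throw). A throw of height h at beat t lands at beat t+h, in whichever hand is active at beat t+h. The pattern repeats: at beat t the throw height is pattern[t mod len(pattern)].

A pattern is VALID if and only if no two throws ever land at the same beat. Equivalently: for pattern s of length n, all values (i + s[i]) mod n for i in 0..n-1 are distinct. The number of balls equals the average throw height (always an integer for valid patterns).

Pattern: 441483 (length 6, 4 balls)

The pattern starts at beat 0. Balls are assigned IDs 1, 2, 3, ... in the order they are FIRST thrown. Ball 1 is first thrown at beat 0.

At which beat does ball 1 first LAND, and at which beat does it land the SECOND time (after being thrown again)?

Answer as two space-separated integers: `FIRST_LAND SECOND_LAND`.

Answer: 4 12

Derivation:
Beat 0 (L): throw ball1 h=4 -> lands@4:L; in-air after throw: [b1@4:L]
Beat 1 (R): throw ball2 h=4 -> lands@5:R; in-air after throw: [b1@4:L b2@5:R]
Beat 2 (L): throw ball3 h=1 -> lands@3:R; in-air after throw: [b3@3:R b1@4:L b2@5:R]
Beat 3 (R): throw ball3 h=4 -> lands@7:R; in-air after throw: [b1@4:L b2@5:R b3@7:R]
Beat 4 (L): throw ball1 h=8 -> lands@12:L; in-air after throw: [b2@5:R b3@7:R b1@12:L]
Beat 5 (R): throw ball2 h=3 -> lands@8:L; in-air after throw: [b3@7:R b2@8:L b1@12:L]
Beat 6 (L): throw ball4 h=4 -> lands@10:L; in-air after throw: [b3@7:R b2@8:L b4@10:L b1@12:L]
Beat 7 (R): throw ball3 h=4 -> lands@11:R; in-air after throw: [b2@8:L b4@10:L b3@11:R b1@12:L]
Beat 8 (L): throw ball2 h=1 -> lands@9:R; in-air after throw: [b2@9:R b4@10:L b3@11:R b1@12:L]
Beat 9 (R): throw ball2 h=4 -> lands@13:R; in-air after throw: [b4@10:L b3@11:R b1@12:L b2@13:R]
Beat 10 (L): throw ball4 h=8 -> lands@18:L; in-air after throw: [b3@11:R b1@12:L b2@13:R b4@18:L]
Beat 11 (R): throw ball3 h=3 -> lands@14:L; in-air after throw: [b1@12:L b2@13:R b3@14:L b4@18:L]
Beat 12 (L): throw ball1 h=4 -> lands@16:L; in-air after throw: [b2@13:R b3@14:L b1@16:L b4@18:L]
Ball 1: thrown@0 h=4 -> first land @4; rethrown@4 h=8 -> second land @12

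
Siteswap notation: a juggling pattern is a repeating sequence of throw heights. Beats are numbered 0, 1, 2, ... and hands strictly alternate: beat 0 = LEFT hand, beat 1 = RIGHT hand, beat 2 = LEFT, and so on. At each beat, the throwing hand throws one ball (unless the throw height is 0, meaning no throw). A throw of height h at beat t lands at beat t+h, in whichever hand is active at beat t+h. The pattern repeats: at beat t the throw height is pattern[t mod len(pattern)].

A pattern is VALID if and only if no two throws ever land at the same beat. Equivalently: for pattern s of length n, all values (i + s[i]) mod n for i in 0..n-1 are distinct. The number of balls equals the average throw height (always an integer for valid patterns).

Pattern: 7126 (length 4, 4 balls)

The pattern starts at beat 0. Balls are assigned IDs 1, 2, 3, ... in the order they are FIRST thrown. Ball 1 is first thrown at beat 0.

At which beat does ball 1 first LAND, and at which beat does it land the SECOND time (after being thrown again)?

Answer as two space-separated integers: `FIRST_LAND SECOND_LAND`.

Beat 0 (L): throw ball1 h=7 -> lands@7:R; in-air after throw: [b1@7:R]
Beat 1 (R): throw ball2 h=1 -> lands@2:L; in-air after throw: [b2@2:L b1@7:R]
Beat 2 (L): throw ball2 h=2 -> lands@4:L; in-air after throw: [b2@4:L b1@7:R]
Beat 3 (R): throw ball3 h=6 -> lands@9:R; in-air after throw: [b2@4:L b1@7:R b3@9:R]
Beat 4 (L): throw ball2 h=7 -> lands@11:R; in-air after throw: [b1@7:R b3@9:R b2@11:R]
Beat 5 (R): throw ball4 h=1 -> lands@6:L; in-air after throw: [b4@6:L b1@7:R b3@9:R b2@11:R]
Beat 6 (L): throw ball4 h=2 -> lands@8:L; in-air after throw: [b1@7:R b4@8:L b3@9:R b2@11:R]
Beat 7 (R): throw ball1 h=6 -> lands@13:R; in-air after throw: [b4@8:L b3@9:R b2@11:R b1@13:R]
Beat 8 (L): throw ball4 h=7 -> lands@15:R; in-air after throw: [b3@9:R b2@11:R b1@13:R b4@15:R]
Beat 9 (R): throw ball3 h=1 -> lands@10:L; in-air after throw: [b3@10:L b2@11:R b1@13:R b4@15:R]
Beat 10 (L): throw ball3 h=2 -> lands@12:L; in-air after throw: [b2@11:R b3@12:L b1@13:R b4@15:R]
Beat 11 (R): throw ball2 h=6 -> lands@17:R; in-air after throw: [b3@12:L b1@13:R b4@15:R b2@17:R]
Beat 12 (L): throw ball3 h=7 -> lands@19:R; in-air after throw: [b1@13:R b4@15:R b2@17:R b3@19:R]
Beat 13 (R): throw ball1 h=1 -> lands@14:L; in-air after throw: [b1@14:L b4@15:R b2@17:R b3@19:R]
Ball 1: thrown@0 h=7 -> first land @7; rethrown@7 h=6 -> second land @13

Answer: 7 13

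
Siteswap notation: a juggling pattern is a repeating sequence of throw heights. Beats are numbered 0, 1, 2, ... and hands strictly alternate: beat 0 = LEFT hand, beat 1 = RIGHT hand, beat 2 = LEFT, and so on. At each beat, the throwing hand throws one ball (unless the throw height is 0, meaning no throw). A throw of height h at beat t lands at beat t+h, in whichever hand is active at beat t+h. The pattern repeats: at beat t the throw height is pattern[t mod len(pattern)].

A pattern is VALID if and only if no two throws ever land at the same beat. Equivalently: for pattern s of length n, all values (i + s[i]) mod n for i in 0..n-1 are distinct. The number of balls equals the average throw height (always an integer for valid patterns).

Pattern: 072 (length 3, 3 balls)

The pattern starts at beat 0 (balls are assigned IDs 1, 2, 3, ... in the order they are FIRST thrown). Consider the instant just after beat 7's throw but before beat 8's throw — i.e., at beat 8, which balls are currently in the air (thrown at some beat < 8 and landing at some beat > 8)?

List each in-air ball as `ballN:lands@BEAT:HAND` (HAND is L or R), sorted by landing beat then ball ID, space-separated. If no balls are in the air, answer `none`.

Beat 1 (R): throw ball1 h=7 -> lands@8:L; in-air after throw: [b1@8:L]
Beat 2 (L): throw ball2 h=2 -> lands@4:L; in-air after throw: [b2@4:L b1@8:L]
Beat 4 (L): throw ball2 h=7 -> lands@11:R; in-air after throw: [b1@8:L b2@11:R]
Beat 5 (R): throw ball3 h=2 -> lands@7:R; in-air after throw: [b3@7:R b1@8:L b2@11:R]
Beat 7 (R): throw ball3 h=7 -> lands@14:L; in-air after throw: [b1@8:L b2@11:R b3@14:L]
Beat 8 (L): throw ball1 h=2 -> lands@10:L; in-air after throw: [b1@10:L b2@11:R b3@14:L]

Answer: ball2:lands@11:R ball3:lands@14:L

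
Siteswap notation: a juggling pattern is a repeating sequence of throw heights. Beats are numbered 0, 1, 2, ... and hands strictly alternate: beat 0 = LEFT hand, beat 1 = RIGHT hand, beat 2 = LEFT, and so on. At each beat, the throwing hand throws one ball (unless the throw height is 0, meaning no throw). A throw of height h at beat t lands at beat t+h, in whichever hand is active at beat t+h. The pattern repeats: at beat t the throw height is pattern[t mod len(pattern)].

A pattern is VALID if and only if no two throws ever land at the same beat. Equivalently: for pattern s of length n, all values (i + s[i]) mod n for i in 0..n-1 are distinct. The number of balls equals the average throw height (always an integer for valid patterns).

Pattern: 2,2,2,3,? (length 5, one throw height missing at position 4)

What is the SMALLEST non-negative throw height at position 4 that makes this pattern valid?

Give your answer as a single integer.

i=0: (0 + 2) mod 5 = 2
i=1: (1 + 2) mod 5 = 3
i=2: (2 + 2) mod 5 = 4
i=3: (3 + 3) mod 5 = 1
i=4: s[i]=? (unknown)
Known residues: [1, 2, 3, 4]; need a permutation of 0..4, so missing residue r = 0
Need (4 + s) mod 5 = 0; smallest s = (0 - 4) mod 5 = 1

Answer: 1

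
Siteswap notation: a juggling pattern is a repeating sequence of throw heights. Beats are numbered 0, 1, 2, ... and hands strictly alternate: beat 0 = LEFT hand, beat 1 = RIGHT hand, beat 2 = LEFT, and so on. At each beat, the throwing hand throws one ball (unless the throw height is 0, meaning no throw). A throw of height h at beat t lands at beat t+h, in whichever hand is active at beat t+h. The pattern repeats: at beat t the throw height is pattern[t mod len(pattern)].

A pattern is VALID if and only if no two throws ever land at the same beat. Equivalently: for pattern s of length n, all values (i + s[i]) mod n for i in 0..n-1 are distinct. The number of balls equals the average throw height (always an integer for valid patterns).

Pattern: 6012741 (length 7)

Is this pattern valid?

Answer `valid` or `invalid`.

i=0: (i + s[i]) mod n = (0 + 6) mod 7 = 6
i=1: (i + s[i]) mod n = (1 + 0) mod 7 = 1
i=2: (i + s[i]) mod n = (2 + 1) mod 7 = 3
i=3: (i + s[i]) mod n = (3 + 2) mod 7 = 5
i=4: (i + s[i]) mod n = (4 + 7) mod 7 = 4
i=5: (i + s[i]) mod n = (5 + 4) mod 7 = 2
i=6: (i + s[i]) mod n = (6 + 1) mod 7 = 0
Residues: [6, 1, 3, 5, 4, 2, 0], distinct: True

Answer: valid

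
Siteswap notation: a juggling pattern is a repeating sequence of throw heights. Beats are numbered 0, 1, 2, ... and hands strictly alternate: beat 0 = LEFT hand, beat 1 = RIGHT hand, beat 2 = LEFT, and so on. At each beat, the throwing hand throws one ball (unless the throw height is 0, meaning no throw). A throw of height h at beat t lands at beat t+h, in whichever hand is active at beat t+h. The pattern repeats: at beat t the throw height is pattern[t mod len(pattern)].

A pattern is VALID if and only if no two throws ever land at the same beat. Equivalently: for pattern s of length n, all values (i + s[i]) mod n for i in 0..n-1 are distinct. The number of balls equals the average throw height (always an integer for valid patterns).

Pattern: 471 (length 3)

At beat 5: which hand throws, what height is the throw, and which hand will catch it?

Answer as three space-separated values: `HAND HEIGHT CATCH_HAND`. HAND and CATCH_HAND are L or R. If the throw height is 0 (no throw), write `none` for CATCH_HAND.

Answer: R 1 L

Derivation:
Beat 5: 5 mod 2 = 1, so hand = R
Throw height = pattern[5 mod 3] = pattern[2] = 1
Lands at beat 5+1=6, 6 mod 2 = 0, so catch hand = L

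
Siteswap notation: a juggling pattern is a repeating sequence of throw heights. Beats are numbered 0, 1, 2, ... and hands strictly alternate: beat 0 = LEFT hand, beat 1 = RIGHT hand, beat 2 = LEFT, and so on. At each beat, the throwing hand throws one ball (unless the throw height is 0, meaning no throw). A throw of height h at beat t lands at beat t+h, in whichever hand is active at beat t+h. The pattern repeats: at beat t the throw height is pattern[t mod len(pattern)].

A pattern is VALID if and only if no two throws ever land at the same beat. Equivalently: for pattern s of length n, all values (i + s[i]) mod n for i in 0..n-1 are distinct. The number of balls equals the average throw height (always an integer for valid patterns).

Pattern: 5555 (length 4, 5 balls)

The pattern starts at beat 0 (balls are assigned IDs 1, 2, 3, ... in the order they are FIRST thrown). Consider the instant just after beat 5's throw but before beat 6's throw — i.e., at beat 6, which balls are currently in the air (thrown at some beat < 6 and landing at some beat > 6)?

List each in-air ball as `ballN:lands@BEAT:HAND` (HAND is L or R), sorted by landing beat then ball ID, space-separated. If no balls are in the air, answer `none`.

Beat 0 (L): throw ball1 h=5 -> lands@5:R; in-air after throw: [b1@5:R]
Beat 1 (R): throw ball2 h=5 -> lands@6:L; in-air after throw: [b1@5:R b2@6:L]
Beat 2 (L): throw ball3 h=5 -> lands@7:R; in-air after throw: [b1@5:R b2@6:L b3@7:R]
Beat 3 (R): throw ball4 h=5 -> lands@8:L; in-air after throw: [b1@5:R b2@6:L b3@7:R b4@8:L]
Beat 4 (L): throw ball5 h=5 -> lands@9:R; in-air after throw: [b1@5:R b2@6:L b3@7:R b4@8:L b5@9:R]
Beat 5 (R): throw ball1 h=5 -> lands@10:L; in-air after throw: [b2@6:L b3@7:R b4@8:L b5@9:R b1@10:L]
Beat 6 (L): throw ball2 h=5 -> lands@11:R; in-air after throw: [b3@7:R b4@8:L b5@9:R b1@10:L b2@11:R]

Answer: ball3:lands@7:R ball4:lands@8:L ball5:lands@9:R ball1:lands@10:L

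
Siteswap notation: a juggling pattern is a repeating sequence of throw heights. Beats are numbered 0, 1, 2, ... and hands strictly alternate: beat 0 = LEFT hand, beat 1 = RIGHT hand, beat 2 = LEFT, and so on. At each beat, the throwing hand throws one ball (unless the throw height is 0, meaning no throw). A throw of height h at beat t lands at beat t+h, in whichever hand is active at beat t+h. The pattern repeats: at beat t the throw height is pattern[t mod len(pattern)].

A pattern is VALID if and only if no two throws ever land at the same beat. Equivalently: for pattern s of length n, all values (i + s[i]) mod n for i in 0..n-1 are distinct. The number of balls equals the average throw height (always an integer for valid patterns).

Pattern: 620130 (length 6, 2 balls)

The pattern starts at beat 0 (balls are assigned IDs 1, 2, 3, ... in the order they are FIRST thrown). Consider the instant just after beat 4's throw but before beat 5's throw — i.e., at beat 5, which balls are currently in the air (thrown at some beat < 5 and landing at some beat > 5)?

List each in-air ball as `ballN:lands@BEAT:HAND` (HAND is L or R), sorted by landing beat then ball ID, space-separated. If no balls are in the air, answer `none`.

Answer: ball1:lands@6:L ball2:lands@7:R

Derivation:
Beat 0 (L): throw ball1 h=6 -> lands@6:L; in-air after throw: [b1@6:L]
Beat 1 (R): throw ball2 h=2 -> lands@3:R; in-air after throw: [b2@3:R b1@6:L]
Beat 3 (R): throw ball2 h=1 -> lands@4:L; in-air after throw: [b2@4:L b1@6:L]
Beat 4 (L): throw ball2 h=3 -> lands@7:R; in-air after throw: [b1@6:L b2@7:R]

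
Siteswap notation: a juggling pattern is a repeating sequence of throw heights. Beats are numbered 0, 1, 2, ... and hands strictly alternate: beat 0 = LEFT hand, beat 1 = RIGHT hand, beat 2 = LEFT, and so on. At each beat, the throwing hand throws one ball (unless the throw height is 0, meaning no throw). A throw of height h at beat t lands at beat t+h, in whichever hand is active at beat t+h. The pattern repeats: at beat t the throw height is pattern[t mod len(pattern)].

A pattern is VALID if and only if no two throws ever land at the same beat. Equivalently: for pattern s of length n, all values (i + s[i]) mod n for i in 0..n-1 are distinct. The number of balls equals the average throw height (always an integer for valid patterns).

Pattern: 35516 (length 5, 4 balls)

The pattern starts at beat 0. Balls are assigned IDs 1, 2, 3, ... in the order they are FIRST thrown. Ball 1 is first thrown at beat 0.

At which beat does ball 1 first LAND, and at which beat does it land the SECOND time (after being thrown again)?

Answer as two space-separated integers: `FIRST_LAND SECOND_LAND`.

Answer: 3 4

Derivation:
Beat 0 (L): throw ball1 h=3 -> lands@3:R; in-air after throw: [b1@3:R]
Beat 1 (R): throw ball2 h=5 -> lands@6:L; in-air after throw: [b1@3:R b2@6:L]
Beat 2 (L): throw ball3 h=5 -> lands@7:R; in-air after throw: [b1@3:R b2@6:L b3@7:R]
Beat 3 (R): throw ball1 h=1 -> lands@4:L; in-air after throw: [b1@4:L b2@6:L b3@7:R]
Beat 4 (L): throw ball1 h=6 -> lands@10:L; in-air after throw: [b2@6:L b3@7:R b1@10:L]
Ball 1: thrown@0 h=3 -> first land @3; rethrown@3 h=1 -> second land @4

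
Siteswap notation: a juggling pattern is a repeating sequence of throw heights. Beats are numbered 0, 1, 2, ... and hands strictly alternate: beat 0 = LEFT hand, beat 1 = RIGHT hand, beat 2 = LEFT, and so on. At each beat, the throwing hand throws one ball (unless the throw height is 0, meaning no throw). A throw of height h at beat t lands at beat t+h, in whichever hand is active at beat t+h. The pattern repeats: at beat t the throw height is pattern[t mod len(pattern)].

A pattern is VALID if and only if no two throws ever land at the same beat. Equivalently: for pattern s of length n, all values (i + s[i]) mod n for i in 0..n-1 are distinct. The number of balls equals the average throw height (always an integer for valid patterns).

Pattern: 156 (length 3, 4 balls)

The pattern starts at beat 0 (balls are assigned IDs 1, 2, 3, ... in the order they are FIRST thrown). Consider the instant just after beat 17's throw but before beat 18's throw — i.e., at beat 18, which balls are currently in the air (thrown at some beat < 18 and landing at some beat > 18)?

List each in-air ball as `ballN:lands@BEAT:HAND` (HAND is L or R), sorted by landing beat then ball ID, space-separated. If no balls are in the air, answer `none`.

Answer: ball2:lands@20:L ball3:lands@21:R ball4:lands@23:R

Derivation:
Beat 0 (L): throw ball1 h=1 -> lands@1:R; in-air after throw: [b1@1:R]
Beat 1 (R): throw ball1 h=5 -> lands@6:L; in-air after throw: [b1@6:L]
Beat 2 (L): throw ball2 h=6 -> lands@8:L; in-air after throw: [b1@6:L b2@8:L]
Beat 3 (R): throw ball3 h=1 -> lands@4:L; in-air after throw: [b3@4:L b1@6:L b2@8:L]
Beat 4 (L): throw ball3 h=5 -> lands@9:R; in-air after throw: [b1@6:L b2@8:L b3@9:R]
Beat 5 (R): throw ball4 h=6 -> lands@11:R; in-air after throw: [b1@6:L b2@8:L b3@9:R b4@11:R]
Beat 6 (L): throw ball1 h=1 -> lands@7:R; in-air after throw: [b1@7:R b2@8:L b3@9:R b4@11:R]
Beat 7 (R): throw ball1 h=5 -> lands@12:L; in-air after throw: [b2@8:L b3@9:R b4@11:R b1@12:L]
Beat 8 (L): throw ball2 h=6 -> lands@14:L; in-air after throw: [b3@9:R b4@11:R b1@12:L b2@14:L]
Beat 9 (R): throw ball3 h=1 -> lands@10:L; in-air after throw: [b3@10:L b4@11:R b1@12:L b2@14:L]
Beat 10 (L): throw ball3 h=5 -> lands@15:R; in-air after throw: [b4@11:R b1@12:L b2@14:L b3@15:R]
Beat 11 (R): throw ball4 h=6 -> lands@17:R; in-air after throw: [b1@12:L b2@14:L b3@15:R b4@17:R]
Beat 12 (L): throw ball1 h=1 -> lands@13:R; in-air after throw: [b1@13:R b2@14:L b3@15:R b4@17:R]
Beat 13 (R): throw ball1 h=5 -> lands@18:L; in-air after throw: [b2@14:L b3@15:R b4@17:R b1@18:L]
Beat 14 (L): throw ball2 h=6 -> lands@20:L; in-air after throw: [b3@15:R b4@17:R b1@18:L b2@20:L]
Beat 15 (R): throw ball3 h=1 -> lands@16:L; in-air after throw: [b3@16:L b4@17:R b1@18:L b2@20:L]
Beat 16 (L): throw ball3 h=5 -> lands@21:R; in-air after throw: [b4@17:R b1@18:L b2@20:L b3@21:R]
Beat 17 (R): throw ball4 h=6 -> lands@23:R; in-air after throw: [b1@18:L b2@20:L b3@21:R b4@23:R]
Beat 18 (L): throw ball1 h=1 -> lands@19:R; in-air after throw: [b1@19:R b2@20:L b3@21:R b4@23:R]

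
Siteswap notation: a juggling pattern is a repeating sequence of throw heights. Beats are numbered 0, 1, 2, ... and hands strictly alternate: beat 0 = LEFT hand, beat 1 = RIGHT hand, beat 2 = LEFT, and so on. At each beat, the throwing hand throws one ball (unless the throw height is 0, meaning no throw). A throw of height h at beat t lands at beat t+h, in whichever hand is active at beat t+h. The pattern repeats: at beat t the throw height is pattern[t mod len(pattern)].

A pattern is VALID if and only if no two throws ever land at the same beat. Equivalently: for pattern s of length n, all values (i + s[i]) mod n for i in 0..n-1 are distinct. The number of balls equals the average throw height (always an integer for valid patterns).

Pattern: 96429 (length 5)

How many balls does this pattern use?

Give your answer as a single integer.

Pattern = [9, 6, 4, 2, 9], length n = 5
  position 0: throw height = 9, running sum = 9
  position 1: throw height = 6, running sum = 15
  position 2: throw height = 4, running sum = 19
  position 3: throw height = 2, running sum = 21
  position 4: throw height = 9, running sum = 30
Total sum = 30; balls = sum / n = 30 / 5 = 6

Answer: 6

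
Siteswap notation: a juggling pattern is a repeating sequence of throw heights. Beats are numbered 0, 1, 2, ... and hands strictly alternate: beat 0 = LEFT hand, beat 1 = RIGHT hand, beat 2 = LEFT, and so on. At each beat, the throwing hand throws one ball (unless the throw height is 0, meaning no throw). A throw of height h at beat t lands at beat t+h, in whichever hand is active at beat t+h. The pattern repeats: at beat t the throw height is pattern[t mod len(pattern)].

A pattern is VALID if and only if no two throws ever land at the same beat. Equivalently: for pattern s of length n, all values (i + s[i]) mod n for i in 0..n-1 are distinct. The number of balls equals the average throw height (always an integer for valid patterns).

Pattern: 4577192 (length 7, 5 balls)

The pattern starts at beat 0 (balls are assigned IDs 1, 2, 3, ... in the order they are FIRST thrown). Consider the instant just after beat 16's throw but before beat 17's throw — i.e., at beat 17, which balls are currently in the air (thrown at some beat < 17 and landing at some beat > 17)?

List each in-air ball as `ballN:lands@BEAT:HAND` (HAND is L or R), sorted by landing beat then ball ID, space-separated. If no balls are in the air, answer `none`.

Answer: ball1:lands@18:L ball2:lands@20:L ball5:lands@21:R ball3:lands@23:R

Derivation:
Beat 0 (L): throw ball1 h=4 -> lands@4:L; in-air after throw: [b1@4:L]
Beat 1 (R): throw ball2 h=5 -> lands@6:L; in-air after throw: [b1@4:L b2@6:L]
Beat 2 (L): throw ball3 h=7 -> lands@9:R; in-air after throw: [b1@4:L b2@6:L b3@9:R]
Beat 3 (R): throw ball4 h=7 -> lands@10:L; in-air after throw: [b1@4:L b2@6:L b3@9:R b4@10:L]
Beat 4 (L): throw ball1 h=1 -> lands@5:R; in-air after throw: [b1@5:R b2@6:L b3@9:R b4@10:L]
Beat 5 (R): throw ball1 h=9 -> lands@14:L; in-air after throw: [b2@6:L b3@9:R b4@10:L b1@14:L]
Beat 6 (L): throw ball2 h=2 -> lands@8:L; in-air after throw: [b2@8:L b3@9:R b4@10:L b1@14:L]
Beat 7 (R): throw ball5 h=4 -> lands@11:R; in-air after throw: [b2@8:L b3@9:R b4@10:L b5@11:R b1@14:L]
Beat 8 (L): throw ball2 h=5 -> lands@13:R; in-air after throw: [b3@9:R b4@10:L b5@11:R b2@13:R b1@14:L]
Beat 9 (R): throw ball3 h=7 -> lands@16:L; in-air after throw: [b4@10:L b5@11:R b2@13:R b1@14:L b3@16:L]
Beat 10 (L): throw ball4 h=7 -> lands@17:R; in-air after throw: [b5@11:R b2@13:R b1@14:L b3@16:L b4@17:R]
Beat 11 (R): throw ball5 h=1 -> lands@12:L; in-air after throw: [b5@12:L b2@13:R b1@14:L b3@16:L b4@17:R]
Beat 12 (L): throw ball5 h=9 -> lands@21:R; in-air after throw: [b2@13:R b1@14:L b3@16:L b4@17:R b5@21:R]
Beat 13 (R): throw ball2 h=2 -> lands@15:R; in-air after throw: [b1@14:L b2@15:R b3@16:L b4@17:R b5@21:R]
Beat 14 (L): throw ball1 h=4 -> lands@18:L; in-air after throw: [b2@15:R b3@16:L b4@17:R b1@18:L b5@21:R]
Beat 15 (R): throw ball2 h=5 -> lands@20:L; in-air after throw: [b3@16:L b4@17:R b1@18:L b2@20:L b5@21:R]
Beat 16 (L): throw ball3 h=7 -> lands@23:R; in-air after throw: [b4@17:R b1@18:L b2@20:L b5@21:R b3@23:R]
Beat 17 (R): throw ball4 h=7 -> lands@24:L; in-air after throw: [b1@18:L b2@20:L b5@21:R b3@23:R b4@24:L]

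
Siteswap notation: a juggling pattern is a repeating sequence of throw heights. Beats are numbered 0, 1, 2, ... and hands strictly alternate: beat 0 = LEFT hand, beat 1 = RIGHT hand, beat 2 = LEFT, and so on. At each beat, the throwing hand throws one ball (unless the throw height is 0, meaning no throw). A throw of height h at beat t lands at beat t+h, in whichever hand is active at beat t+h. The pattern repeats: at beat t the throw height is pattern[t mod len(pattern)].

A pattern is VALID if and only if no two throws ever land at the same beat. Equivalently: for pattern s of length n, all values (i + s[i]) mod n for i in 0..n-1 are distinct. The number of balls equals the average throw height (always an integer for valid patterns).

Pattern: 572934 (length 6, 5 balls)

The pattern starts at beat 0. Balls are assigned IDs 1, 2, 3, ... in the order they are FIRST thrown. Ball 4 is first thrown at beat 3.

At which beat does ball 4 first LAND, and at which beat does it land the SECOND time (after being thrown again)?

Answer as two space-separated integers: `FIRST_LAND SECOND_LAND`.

Answer: 12 17

Derivation:
Beat 0 (L): throw ball1 h=5 -> lands@5:R; in-air after throw: [b1@5:R]
Beat 1 (R): throw ball2 h=7 -> lands@8:L; in-air after throw: [b1@5:R b2@8:L]
Beat 2 (L): throw ball3 h=2 -> lands@4:L; in-air after throw: [b3@4:L b1@5:R b2@8:L]
Beat 3 (R): throw ball4 h=9 -> lands@12:L; in-air after throw: [b3@4:L b1@5:R b2@8:L b4@12:L]
Beat 4 (L): throw ball3 h=3 -> lands@7:R; in-air after throw: [b1@5:R b3@7:R b2@8:L b4@12:L]
Beat 5 (R): throw ball1 h=4 -> lands@9:R; in-air after throw: [b3@7:R b2@8:L b1@9:R b4@12:L]
Beat 6 (L): throw ball5 h=5 -> lands@11:R; in-air after throw: [b3@7:R b2@8:L b1@9:R b5@11:R b4@12:L]
Beat 7 (R): throw ball3 h=7 -> lands@14:L; in-air after throw: [b2@8:L b1@9:R b5@11:R b4@12:L b3@14:L]
Beat 8 (L): throw ball2 h=2 -> lands@10:L; in-air after throw: [b1@9:R b2@10:L b5@11:R b4@12:L b3@14:L]
Beat 9 (R): throw ball1 h=9 -> lands@18:L; in-air after throw: [b2@10:L b5@11:R b4@12:L b3@14:L b1@18:L]
Beat 10 (L): throw ball2 h=3 -> lands@13:R; in-air after throw: [b5@11:R b4@12:L b2@13:R b3@14:L b1@18:L]
Beat 11 (R): throw ball5 h=4 -> lands@15:R; in-air after throw: [b4@12:L b2@13:R b3@14:L b5@15:R b1@18:L]
Beat 12 (L): throw ball4 h=5 -> lands@17:R; in-air after throw: [b2@13:R b3@14:L b5@15:R b4@17:R b1@18:L]
Beat 13 (R): throw ball2 h=7 -> lands@20:L; in-air after throw: [b3@14:L b5@15:R b4@17:R b1@18:L b2@20:L]
Beat 14 (L): throw ball3 h=2 -> lands@16:L; in-air after throw: [b5@15:R b3@16:L b4@17:R b1@18:L b2@20:L]
Beat 15 (R): throw ball5 h=9 -> lands@24:L; in-air after throw: [b3@16:L b4@17:R b1@18:L b2@20:L b5@24:L]
Beat 16 (L): throw ball3 h=3 -> lands@19:R; in-air after throw: [b4@17:R b1@18:L b3@19:R b2@20:L b5@24:L]
Beat 17 (R): throw ball4 h=4 -> lands@21:R; in-air after throw: [b1@18:L b3@19:R b2@20:L b4@21:R b5@24:L]
Ball 4: thrown@3 h=9 -> first land @12; rethrown@12 h=5 -> second land @17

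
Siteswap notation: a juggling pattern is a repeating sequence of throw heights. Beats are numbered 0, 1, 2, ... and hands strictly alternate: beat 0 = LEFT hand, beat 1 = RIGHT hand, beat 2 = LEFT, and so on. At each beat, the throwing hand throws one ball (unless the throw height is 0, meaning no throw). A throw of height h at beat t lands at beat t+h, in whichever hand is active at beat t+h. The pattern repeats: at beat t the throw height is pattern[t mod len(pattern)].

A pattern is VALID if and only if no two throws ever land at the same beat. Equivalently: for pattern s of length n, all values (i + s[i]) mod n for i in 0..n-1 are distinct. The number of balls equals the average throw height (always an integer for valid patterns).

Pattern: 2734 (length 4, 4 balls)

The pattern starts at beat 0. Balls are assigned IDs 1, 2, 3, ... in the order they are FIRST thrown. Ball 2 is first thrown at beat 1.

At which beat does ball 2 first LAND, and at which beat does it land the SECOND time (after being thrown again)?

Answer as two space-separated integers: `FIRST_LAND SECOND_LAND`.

Answer: 8 10

Derivation:
Beat 0 (L): throw ball1 h=2 -> lands@2:L; in-air after throw: [b1@2:L]
Beat 1 (R): throw ball2 h=7 -> lands@8:L; in-air after throw: [b1@2:L b2@8:L]
Beat 2 (L): throw ball1 h=3 -> lands@5:R; in-air after throw: [b1@5:R b2@8:L]
Beat 3 (R): throw ball3 h=4 -> lands@7:R; in-air after throw: [b1@5:R b3@7:R b2@8:L]
Beat 4 (L): throw ball4 h=2 -> lands@6:L; in-air after throw: [b1@5:R b4@6:L b3@7:R b2@8:L]
Beat 5 (R): throw ball1 h=7 -> lands@12:L; in-air after throw: [b4@6:L b3@7:R b2@8:L b1@12:L]
Beat 6 (L): throw ball4 h=3 -> lands@9:R; in-air after throw: [b3@7:R b2@8:L b4@9:R b1@12:L]
Beat 7 (R): throw ball3 h=4 -> lands@11:R; in-air after throw: [b2@8:L b4@9:R b3@11:R b1@12:L]
Beat 8 (L): throw ball2 h=2 -> lands@10:L; in-air after throw: [b4@9:R b2@10:L b3@11:R b1@12:L]
Beat 9 (R): throw ball4 h=7 -> lands@16:L; in-air after throw: [b2@10:L b3@11:R b1@12:L b4@16:L]
Beat 10 (L): throw ball2 h=3 -> lands@13:R; in-air after throw: [b3@11:R b1@12:L b2@13:R b4@16:L]
Ball 2: thrown@1 h=7 -> first land @8; rethrown@8 h=2 -> second land @10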